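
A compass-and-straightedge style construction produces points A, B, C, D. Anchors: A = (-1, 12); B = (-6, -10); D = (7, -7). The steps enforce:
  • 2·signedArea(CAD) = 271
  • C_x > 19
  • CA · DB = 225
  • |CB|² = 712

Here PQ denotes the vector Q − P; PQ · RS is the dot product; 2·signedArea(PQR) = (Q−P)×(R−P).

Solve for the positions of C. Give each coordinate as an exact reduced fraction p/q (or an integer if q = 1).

1. C_x = 20  [2·signedArea(CAD) = 271 ∩ CA · DB = 225]
2. C_y = -4  [2·signedArea(CAD) = 271 ∩ CA · DB = 225]
   → C = (20, -4)

C = (20, -4)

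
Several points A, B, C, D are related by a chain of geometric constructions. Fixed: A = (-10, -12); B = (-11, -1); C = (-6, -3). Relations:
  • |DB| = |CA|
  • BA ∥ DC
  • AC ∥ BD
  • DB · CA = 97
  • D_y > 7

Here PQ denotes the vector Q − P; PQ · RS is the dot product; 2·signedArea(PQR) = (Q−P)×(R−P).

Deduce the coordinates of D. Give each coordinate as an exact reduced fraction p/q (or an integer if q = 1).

1. D_x = -7  [BA ∥ DC ∩ AC ∥ BD]
2. D_y = 8  [BA ∥ DC ∩ AC ∥ BD]
   → D = (-7, 8)

D = (-7, 8)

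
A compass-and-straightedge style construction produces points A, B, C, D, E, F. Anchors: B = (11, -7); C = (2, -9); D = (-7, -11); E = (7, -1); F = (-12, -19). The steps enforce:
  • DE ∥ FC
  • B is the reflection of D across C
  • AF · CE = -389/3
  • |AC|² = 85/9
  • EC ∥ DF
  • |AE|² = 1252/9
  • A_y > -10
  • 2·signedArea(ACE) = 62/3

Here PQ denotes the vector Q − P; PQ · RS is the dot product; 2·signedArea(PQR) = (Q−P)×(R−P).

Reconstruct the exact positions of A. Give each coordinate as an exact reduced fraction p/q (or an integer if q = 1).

A = (-1, -29/3)

1. A_x = -1  [2·signedArea(ACE) = 62/3 ∩ AF · CE = -389/3]
2. A_y = -29/3  [2·signedArea(ACE) = 62/3 ∩ AF · CE = -389/3]
   → A = (-1, -29/3)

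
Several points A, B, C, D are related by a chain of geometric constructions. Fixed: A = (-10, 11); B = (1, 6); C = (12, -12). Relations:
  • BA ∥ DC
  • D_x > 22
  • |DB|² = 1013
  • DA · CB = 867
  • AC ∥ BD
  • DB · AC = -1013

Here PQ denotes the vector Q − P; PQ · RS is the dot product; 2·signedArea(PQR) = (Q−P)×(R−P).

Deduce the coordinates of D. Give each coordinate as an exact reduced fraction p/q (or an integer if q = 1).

D = (23, -17)

1. D_x = 23  [BA ∥ DC ∩ AC ∥ BD]
2. D_y = -17  [BA ∥ DC ∩ AC ∥ BD]
   → D = (23, -17)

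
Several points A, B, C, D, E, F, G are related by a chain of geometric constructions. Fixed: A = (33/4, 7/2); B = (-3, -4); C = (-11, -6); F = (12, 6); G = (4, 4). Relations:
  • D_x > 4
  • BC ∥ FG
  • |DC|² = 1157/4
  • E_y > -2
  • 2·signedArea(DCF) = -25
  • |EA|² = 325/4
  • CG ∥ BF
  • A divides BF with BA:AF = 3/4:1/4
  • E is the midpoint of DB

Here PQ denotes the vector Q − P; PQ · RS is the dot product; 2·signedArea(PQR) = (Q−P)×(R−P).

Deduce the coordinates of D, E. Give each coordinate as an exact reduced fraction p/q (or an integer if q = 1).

D = (9/2, 1)
E = (3/4, -3/2)

1. D_x = 9/2  [line -12·x + 23·y + 31 = 0 ∩ |DC|² = 1157/4]
2. D_y = 1  [line -12·x + 23·y + 31 = 0 ∩ |DC|² = 1157/4]
   → D = (9/2, 1)
3. E_x = 3/4  [E is the midpoint of DB]
4. E_y = -3/2  [E is the midpoint of DB]
   → E = (3/4, -3/2)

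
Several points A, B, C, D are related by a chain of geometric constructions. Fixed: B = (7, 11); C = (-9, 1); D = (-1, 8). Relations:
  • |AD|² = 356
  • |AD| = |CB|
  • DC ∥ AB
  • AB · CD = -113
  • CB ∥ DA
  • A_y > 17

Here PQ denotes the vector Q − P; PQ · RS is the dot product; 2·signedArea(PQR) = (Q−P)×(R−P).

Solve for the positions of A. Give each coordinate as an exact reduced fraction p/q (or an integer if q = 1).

A = (15, 18)

1. A_x = 15  [DC ∥ AB ∩ CB ∥ DA]
2. A_y = 18  [DC ∥ AB ∩ CB ∥ DA]
   → A = (15, 18)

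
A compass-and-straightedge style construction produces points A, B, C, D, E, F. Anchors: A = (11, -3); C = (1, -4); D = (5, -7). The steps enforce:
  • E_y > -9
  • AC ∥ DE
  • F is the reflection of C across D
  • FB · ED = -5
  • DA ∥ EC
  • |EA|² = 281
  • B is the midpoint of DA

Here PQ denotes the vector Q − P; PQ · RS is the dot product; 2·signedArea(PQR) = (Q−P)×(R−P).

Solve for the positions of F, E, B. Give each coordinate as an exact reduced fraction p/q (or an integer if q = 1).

B = (8, -5)
E = (-5, -8)
F = (9, -10)

1. F_x = 9  [F is the reflection of C across D]
2. F_y = -10  [F is the reflection of C across D]
   → F = (9, -10)
3. E_x = -5  [DA ∥ EC ∩ AC ∥ DE]
4. E_y = -8  [DA ∥ EC ∩ AC ∥ DE]
   → E = (-5, -8)
5. B_x = 8  [B is the midpoint of DA]
6. B_y = -5  [B is the midpoint of DA]
   → B = (8, -5)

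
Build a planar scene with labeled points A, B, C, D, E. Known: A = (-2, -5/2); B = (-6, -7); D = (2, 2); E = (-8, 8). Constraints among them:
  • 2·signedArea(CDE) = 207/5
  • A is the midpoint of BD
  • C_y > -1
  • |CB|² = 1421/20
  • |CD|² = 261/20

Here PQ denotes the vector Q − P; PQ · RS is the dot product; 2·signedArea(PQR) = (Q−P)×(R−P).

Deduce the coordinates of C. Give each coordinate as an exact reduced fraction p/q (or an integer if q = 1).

C = (-2/5, -7/10)

1. C_x = -2/5  [line -6·x + -10·y + -47/5 = 0 ∩ |CD|² = 261/20]
2. C_y = -7/10  [line -6·x + -10·y + -47/5 = 0 ∩ |CD|² = 261/20]
   → C = (-2/5, -7/10)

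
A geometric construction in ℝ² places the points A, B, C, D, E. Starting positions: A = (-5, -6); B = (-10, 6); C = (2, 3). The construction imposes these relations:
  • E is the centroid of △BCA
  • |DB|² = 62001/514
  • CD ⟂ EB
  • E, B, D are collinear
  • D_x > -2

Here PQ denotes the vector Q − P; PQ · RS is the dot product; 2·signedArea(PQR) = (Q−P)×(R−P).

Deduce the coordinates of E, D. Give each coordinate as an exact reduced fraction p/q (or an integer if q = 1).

D = (-907/514, -651/514)
E = (-13/3, 1)

1. E_x = -13/3  [E is the centroid of △BCA]
2. E_y = 1  [E is the centroid of △BCA]
   → E = (-13/3, 1)
3. D_x = -907/514  [E, B, D are collinear ∩ CD ⟂ EB]
4. D_y = -651/514  [E, B, D are collinear ∩ CD ⟂ EB]
   → D = (-907/514, -651/514)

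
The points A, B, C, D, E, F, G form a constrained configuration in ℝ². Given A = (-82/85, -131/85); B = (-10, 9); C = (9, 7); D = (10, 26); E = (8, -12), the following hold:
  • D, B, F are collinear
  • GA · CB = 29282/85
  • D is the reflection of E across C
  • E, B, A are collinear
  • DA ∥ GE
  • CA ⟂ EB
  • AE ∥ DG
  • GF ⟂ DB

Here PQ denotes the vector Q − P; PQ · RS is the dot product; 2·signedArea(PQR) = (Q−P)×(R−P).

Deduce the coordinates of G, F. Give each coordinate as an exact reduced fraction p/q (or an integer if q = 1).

1. G_x = 1612/85  [DA ∥ GE ∩ AE ∥ DG]
2. G_y = 1321/85  [DA ∥ GE ∩ AE ∥ DG]
   → G = (1612/85, 1321/85)
3. F_x = 117638/11713  [D, B, F are collinear ∩ GF ⟂ DB]
4. F_y = 89697/3445  [D, B, F are collinear ∩ GF ⟂ DB]
   → F = (117638/11713, 89697/3445)

F = (117638/11713, 89697/3445)
G = (1612/85, 1321/85)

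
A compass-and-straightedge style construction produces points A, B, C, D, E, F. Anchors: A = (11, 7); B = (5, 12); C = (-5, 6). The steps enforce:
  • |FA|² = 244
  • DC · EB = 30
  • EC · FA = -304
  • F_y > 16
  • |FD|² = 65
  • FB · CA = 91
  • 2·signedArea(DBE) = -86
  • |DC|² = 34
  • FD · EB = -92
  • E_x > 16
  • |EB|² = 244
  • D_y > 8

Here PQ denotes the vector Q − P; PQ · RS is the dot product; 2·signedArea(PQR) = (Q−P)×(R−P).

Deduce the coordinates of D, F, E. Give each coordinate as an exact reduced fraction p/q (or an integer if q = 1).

D = (0, 9)
E = (17, 2)
F = (-1, 17)

1. F_x = -1  [line -16·x + -1·y + 1 = 0 ∩ |FA|² = 244]
2. F_y = 17  [line -16·x + -1·y + 1 = 0 ∩ |FA|² = 244]
   → F = (-1, 17)
3. E_x = 17  [line -12·x + 10·y + 184 = 0 ∩ |EB|² = 244]
4. E_y = 2  [line -12·x + 10·y + 184 = 0 ∩ |EB|² = 244]
   → E = (17, 2)
5. D_x = 0  [2·signedArea(DBE) = -86 ∩ DC · EB = 30]
6. D_y = 9  [2·signedArea(DBE) = -86 ∩ DC · EB = 30]
   → D = (0, 9)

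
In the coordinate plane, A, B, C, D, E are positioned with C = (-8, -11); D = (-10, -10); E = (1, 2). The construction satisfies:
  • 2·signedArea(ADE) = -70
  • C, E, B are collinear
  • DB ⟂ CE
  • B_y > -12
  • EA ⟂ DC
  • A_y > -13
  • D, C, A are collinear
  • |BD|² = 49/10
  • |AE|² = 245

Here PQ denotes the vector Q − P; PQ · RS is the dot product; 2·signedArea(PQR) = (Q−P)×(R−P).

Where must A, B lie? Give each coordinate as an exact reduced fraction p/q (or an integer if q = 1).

1. A_x = -6  [D, C, A are collinear ∩ EA ⟂ DC]
2. A_y = -12  [D, C, A are collinear ∩ EA ⟂ DC]
   → A = (-6, -12)
3. B_x = -409/50  [C, E, B are collinear ∩ DB ⟂ CE]
4. B_y = -563/50  [C, E, B are collinear ∩ DB ⟂ CE]
   → B = (-409/50, -563/50)

A = (-6, -12)
B = (-409/50, -563/50)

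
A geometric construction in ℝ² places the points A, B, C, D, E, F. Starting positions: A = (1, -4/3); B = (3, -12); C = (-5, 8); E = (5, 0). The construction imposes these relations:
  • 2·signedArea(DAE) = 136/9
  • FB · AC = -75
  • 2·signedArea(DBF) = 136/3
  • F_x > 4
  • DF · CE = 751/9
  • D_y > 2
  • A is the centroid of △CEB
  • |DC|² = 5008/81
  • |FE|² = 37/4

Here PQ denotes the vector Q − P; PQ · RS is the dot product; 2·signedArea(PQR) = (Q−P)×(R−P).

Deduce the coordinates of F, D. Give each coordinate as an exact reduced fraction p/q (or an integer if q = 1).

D = (1/3, 20/9)
F = (9/2, -3)

1. D_x = 1/3  [line -4/3·x + 4·y + -76/9 = 0 ∩ |DC|² = 5008/81]
2. D_y = 20/9  [line -4/3·x + 4·y + -76/9 = 0 ∩ |DC|² = 5008/81]
   → D = (1/3, 20/9)
3. F_x = 9/2  [FB · AC = -75 ∩ 2·signedArea(DBF) = 136/3]
4. F_y = -3  [FB · AC = -75 ∩ 2·signedArea(DBF) = 136/3]
   → F = (9/2, -3)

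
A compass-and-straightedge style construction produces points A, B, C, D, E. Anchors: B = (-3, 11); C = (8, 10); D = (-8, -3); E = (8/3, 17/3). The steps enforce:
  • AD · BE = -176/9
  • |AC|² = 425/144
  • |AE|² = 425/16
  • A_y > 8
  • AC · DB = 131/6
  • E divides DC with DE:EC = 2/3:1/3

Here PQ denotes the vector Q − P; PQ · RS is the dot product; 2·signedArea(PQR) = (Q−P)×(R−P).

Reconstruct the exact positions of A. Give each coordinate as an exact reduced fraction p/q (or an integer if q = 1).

A = (20/3, 107/12)

1. A_x = 20/3  [AC · DB = 131/6 ∩ AD · BE = -176/9]
2. A_y = 107/12  [AC · DB = 131/6 ∩ AD · BE = -176/9]
   → A = (20/3, 107/12)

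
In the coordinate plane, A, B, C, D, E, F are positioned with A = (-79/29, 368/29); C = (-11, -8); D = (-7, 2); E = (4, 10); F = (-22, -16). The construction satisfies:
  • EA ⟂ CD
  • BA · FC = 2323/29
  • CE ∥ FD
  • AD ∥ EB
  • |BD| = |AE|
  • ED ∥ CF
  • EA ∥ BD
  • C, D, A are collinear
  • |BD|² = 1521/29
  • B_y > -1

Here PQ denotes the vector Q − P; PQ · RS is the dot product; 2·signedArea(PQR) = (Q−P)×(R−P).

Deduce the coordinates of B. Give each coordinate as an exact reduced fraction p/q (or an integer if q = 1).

1. B_x = -8/29  [EA ∥ BD ∩ AD ∥ EB]
2. B_y = -20/29  [EA ∥ BD ∩ AD ∥ EB]
   → B = (-8/29, -20/29)

B = (-8/29, -20/29)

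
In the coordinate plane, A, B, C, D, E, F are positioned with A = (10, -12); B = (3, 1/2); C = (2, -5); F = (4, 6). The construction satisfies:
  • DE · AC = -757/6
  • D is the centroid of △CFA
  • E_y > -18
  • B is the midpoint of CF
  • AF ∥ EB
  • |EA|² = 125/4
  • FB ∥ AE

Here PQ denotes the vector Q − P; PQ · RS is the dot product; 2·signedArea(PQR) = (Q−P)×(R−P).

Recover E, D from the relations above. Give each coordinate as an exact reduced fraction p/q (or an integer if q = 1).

1. E_x = 9  [AF ∥ EB ∩ FB ∥ AE]
2. E_y = -35/2  [AF ∥ EB ∩ FB ∥ AE]
   → E = (9, -35/2)
3. D_x = 16/3  [D is the centroid of △CFA]
4. D_y = -11/3  [D is the centroid of △CFA]
   → D = (16/3, -11/3)

D = (16/3, -11/3)
E = (9, -35/2)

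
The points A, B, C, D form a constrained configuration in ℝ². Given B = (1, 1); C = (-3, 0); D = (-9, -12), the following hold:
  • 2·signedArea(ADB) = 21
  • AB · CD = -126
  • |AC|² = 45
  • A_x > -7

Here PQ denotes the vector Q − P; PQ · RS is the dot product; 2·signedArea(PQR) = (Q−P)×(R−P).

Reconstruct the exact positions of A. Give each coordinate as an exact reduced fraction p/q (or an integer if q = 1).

1. A_x = -6  [2·signedArea(ADB) = 21 ∩ AB · CD = -126]
2. A_y = -6  [2·signedArea(ADB) = 21 ∩ AB · CD = -126]
   → A = (-6, -6)

A = (-6, -6)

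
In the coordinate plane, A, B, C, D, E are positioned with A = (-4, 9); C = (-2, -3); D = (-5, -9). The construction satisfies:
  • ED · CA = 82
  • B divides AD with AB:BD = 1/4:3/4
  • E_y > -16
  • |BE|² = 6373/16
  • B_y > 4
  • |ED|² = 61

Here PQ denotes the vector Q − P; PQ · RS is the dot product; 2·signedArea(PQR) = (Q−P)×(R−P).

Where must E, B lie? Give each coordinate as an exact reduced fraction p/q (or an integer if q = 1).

B = (-17/4, 9/2)
E = (0, -15)

1. E_x = 0  [line 2·x + -12·y + -180 = 0 ∩ |ED|² = 61]
2. E_y = -15  [line 2·x + -12·y + -180 = 0 ∩ |ED|² = 61]
   → E = (0, -15)
3. B_x = -17/4  [B divides AD with AB:BD = 1/4:3/4]
4. B_y = 9/2  [B divides AD with AB:BD = 1/4:3/4]
   → B = (-17/4, 9/2)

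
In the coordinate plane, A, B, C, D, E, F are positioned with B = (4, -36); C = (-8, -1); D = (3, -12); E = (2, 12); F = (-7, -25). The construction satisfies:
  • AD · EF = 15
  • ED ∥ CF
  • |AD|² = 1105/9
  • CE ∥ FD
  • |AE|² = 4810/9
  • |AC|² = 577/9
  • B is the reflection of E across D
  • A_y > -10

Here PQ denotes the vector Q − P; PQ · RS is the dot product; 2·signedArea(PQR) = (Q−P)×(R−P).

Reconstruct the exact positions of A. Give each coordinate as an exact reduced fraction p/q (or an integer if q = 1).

A = (-23/3, -9)

1. A_x = -23/3  [line 9·x + 37·y + 402 = 0 ∩ |AD|² = 1105/9]
2. A_y = -9  [line 9·x + 37·y + 402 = 0 ∩ |AD|² = 1105/9]
   → A = (-23/3, -9)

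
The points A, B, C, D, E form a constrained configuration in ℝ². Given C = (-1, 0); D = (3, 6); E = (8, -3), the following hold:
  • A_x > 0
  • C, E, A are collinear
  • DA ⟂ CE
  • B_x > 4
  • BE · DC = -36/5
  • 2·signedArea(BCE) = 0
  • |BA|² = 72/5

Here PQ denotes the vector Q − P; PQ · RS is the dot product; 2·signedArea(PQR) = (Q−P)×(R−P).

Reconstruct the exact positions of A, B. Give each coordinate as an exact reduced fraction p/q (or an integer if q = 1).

1. A_x = 4/5  [C, E, A are collinear ∩ DA ⟂ CE]
2. A_y = -3/5  [C, E, A are collinear ∩ DA ⟂ CE]
   → A = (4/5, -3/5)
3. B_x = 22/5  [2·signedArea(BCE) = 0 ∩ BE · DC = -36/5]
4. B_y = -9/5  [2·signedArea(BCE) = 0 ∩ BE · DC = -36/5]
   → B = (22/5, -9/5)

A = (4/5, -3/5)
B = (22/5, -9/5)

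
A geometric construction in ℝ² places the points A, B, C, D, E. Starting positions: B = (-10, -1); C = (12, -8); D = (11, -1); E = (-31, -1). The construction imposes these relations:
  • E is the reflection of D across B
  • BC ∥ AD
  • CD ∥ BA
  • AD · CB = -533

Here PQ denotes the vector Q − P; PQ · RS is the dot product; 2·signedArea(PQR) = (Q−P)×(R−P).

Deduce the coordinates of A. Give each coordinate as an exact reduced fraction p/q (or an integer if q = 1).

A = (-11, 6)

1. A_x = -11  [BC ∥ AD ∩ CD ∥ BA]
2. A_y = 6  [BC ∥ AD ∩ CD ∥ BA]
   → A = (-11, 6)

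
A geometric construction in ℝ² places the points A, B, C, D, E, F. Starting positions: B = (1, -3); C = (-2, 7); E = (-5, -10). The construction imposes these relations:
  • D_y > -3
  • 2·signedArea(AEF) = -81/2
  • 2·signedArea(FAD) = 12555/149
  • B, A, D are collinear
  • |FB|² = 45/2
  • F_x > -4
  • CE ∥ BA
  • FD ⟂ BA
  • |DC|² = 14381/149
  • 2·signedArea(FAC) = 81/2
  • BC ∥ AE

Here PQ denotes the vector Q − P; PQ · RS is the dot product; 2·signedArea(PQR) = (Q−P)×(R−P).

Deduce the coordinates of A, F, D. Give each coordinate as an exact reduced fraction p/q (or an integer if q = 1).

1. A_x = -2  [BC ∥ AE ∩ CE ∥ BA]
2. A_y = -20  [BC ∥ AE ∩ CE ∥ BA]
   → A = (-2, -20)
3. F_x = -7/2  [2·signedArea(AEF) = -81/2 ∩ 2·signedArea(FAC) = 81/2]
4. F_y = -3/2  [2·signedArea(AEF) = -81/2 ∩ 2·signedArea(FAC) = 81/2]
   → F = (-7/2, -3/2)
5. D_x = 167/149  [2·signedArea(FAD) = 12555/149 ∩ B, A, D are collinear]
6. D_y = -345/149  [2·signedArea(FAD) = 12555/149 ∩ B, A, D are collinear]
   → D = (167/149, -345/149)

A = (-2, -20)
D = (167/149, -345/149)
F = (-7/2, -3/2)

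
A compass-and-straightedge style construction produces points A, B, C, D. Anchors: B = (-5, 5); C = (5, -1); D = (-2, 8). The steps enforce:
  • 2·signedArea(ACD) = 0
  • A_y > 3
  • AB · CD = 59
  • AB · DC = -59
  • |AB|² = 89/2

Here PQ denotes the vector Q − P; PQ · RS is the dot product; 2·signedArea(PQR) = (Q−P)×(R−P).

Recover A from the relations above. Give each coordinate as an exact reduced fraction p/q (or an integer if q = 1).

1. A_x = 3/2  [2·signedArea(ACD) = 0 ∩ AB · DC = -59]
2. A_y = 7/2  [2·signedArea(ACD) = 0 ∩ AB · DC = -59]
   → A = (3/2, 7/2)

A = (3/2, 7/2)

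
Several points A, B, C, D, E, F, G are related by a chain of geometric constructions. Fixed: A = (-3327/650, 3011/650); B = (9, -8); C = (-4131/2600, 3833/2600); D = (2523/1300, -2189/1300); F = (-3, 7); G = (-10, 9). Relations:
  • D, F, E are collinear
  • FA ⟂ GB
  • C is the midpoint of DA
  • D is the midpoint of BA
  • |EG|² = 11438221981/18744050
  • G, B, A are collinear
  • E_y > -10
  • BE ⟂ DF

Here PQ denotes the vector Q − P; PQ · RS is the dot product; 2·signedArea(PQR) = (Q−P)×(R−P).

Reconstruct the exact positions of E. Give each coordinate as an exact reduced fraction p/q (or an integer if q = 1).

1. E_x = 119623167/18744050  [D, F, E are collinear ∩ BE ⟂ DF]
2. E_y = -177873181/18744050  [D, F, E are collinear ∩ BE ⟂ DF]
   → E = (119623167/18744050, -177873181/18744050)

E = (119623167/18744050, -177873181/18744050)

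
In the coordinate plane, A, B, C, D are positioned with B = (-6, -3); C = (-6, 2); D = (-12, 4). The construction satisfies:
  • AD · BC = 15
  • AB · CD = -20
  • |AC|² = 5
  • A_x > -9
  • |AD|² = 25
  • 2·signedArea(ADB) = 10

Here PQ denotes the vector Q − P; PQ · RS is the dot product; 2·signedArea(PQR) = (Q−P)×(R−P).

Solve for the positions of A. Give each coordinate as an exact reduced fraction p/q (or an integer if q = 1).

A = (-8, 1)

1. A_x = -8  [AD · BC = 15 ∩ 2·signedArea(ADB) = 10]
2. A_y = 1  [AD · BC = 15 ∩ 2·signedArea(ADB) = 10]
   → A = (-8, 1)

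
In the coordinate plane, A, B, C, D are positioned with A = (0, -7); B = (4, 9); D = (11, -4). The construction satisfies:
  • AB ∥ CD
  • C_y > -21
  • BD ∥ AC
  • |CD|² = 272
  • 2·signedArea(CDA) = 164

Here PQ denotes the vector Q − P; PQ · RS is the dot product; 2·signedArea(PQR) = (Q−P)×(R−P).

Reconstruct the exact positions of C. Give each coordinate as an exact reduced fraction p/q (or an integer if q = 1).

C = (7, -20)

1. C_x = 7  [AB ∥ CD ∩ BD ∥ AC]
2. C_y = -20  [AB ∥ CD ∩ BD ∥ AC]
   → C = (7, -20)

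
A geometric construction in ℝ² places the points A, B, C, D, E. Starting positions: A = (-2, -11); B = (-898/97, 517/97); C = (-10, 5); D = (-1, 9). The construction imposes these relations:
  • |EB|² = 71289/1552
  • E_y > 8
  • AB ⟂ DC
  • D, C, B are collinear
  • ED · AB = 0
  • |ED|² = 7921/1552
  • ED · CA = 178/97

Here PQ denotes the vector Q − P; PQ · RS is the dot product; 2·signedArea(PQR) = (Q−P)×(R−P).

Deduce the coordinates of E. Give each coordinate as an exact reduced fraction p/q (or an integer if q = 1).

E = (-1189/388, 784/97)

1. E_x = -1189/388  [ED · AB = 0 ∩ ED · CA = 178/97]
2. E_y = 784/97  [ED · AB = 0 ∩ ED · CA = 178/97]
   → E = (-1189/388, 784/97)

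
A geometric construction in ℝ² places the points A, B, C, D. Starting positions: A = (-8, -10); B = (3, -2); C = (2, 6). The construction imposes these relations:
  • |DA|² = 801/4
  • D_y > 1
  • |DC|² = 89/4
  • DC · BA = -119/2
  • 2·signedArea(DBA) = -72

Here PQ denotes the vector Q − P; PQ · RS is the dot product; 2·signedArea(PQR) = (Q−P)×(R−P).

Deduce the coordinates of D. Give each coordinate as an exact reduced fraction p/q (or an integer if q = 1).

D = (-1/2, 2)

1. D_x = -1/2  [2·signedArea(DBA) = -72 ∩ DC · BA = -119/2]
2. D_y = 2  [2·signedArea(DBA) = -72 ∩ DC · BA = -119/2]
   → D = (-1/2, 2)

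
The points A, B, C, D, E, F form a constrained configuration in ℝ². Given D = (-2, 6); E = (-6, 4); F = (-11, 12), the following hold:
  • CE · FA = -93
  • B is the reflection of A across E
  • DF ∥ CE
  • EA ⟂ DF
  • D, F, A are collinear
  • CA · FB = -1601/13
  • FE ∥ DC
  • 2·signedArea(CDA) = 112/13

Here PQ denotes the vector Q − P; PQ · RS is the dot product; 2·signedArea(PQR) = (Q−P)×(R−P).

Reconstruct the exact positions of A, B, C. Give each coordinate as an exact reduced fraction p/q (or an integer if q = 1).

A = (-50/13, 94/13)
B = (-106/13, 10/13)
C = (3, -2)

1. A_x = -50/13  [D, F, A are collinear ∩ EA ⟂ DF]
2. A_y = 94/13  [D, F, A are collinear ∩ EA ⟂ DF]
   → A = (-50/13, 94/13)
3. B_x = -106/13  [B is the reflection of A across E]
4. B_y = 10/13  [B is the reflection of A across E]
   → B = (-106/13, 10/13)
5. C_x = 3  [DF ∥ CE ∩ FE ∥ DC]
6. C_y = -2  [DF ∥ CE ∩ FE ∥ DC]
   → C = (3, -2)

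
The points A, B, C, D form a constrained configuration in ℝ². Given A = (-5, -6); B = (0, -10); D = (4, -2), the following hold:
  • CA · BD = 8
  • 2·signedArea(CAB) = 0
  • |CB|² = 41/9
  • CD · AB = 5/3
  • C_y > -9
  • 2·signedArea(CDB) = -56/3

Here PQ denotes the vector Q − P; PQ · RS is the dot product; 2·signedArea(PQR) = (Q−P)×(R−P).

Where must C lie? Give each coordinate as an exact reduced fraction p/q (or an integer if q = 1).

C = (-5/3, -26/3)

1. C_x = -5/3  [2·signedArea(CAB) = 0 ∩ CA · BD = 8]
2. C_y = -26/3  [2·signedArea(CAB) = 0 ∩ CA · BD = 8]
   → C = (-5/3, -26/3)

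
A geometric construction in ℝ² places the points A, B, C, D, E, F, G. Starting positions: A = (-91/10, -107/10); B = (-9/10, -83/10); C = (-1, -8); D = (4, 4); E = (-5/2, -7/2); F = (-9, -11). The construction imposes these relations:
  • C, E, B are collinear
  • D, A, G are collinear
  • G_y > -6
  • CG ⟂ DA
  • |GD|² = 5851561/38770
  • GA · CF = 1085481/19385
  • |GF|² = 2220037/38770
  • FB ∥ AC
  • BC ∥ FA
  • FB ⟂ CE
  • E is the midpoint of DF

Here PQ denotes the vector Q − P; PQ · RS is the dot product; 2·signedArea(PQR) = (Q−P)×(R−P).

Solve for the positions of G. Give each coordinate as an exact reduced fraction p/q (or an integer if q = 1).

G = (-161809/38770, -200513/38770)

1. G_x = -161809/38770  [D, A, G are collinear ∩ CG ⟂ DA]
2. G_y = -200513/38770  [D, A, G are collinear ∩ CG ⟂ DA]
   → G = (-161809/38770, -200513/38770)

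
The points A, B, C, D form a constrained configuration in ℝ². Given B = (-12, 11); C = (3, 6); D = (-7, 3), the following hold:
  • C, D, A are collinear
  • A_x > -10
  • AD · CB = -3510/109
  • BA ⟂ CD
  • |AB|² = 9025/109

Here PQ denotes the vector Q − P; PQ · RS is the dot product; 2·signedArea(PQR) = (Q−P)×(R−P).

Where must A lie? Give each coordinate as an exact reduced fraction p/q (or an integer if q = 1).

A = (-1023/109, 249/109)

1. A_x = -1023/109  [C, D, A are collinear ∩ BA ⟂ CD]
2. A_y = 249/109  [C, D, A are collinear ∩ BA ⟂ CD]
   → A = (-1023/109, 249/109)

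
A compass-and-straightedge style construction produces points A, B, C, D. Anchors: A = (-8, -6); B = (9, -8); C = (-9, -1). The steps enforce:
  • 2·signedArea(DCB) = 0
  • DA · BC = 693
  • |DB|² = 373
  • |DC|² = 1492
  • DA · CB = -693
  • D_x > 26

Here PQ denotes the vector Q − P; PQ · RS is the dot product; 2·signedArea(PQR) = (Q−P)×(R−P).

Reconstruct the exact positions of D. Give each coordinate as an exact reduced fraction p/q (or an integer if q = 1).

D = (27, -15)

1. D_x = 27  [2·signedArea(DCB) = 0 ∩ DA · CB = -693]
2. D_y = -15  [2·signedArea(DCB) = 0 ∩ DA · CB = -693]
   → D = (27, -15)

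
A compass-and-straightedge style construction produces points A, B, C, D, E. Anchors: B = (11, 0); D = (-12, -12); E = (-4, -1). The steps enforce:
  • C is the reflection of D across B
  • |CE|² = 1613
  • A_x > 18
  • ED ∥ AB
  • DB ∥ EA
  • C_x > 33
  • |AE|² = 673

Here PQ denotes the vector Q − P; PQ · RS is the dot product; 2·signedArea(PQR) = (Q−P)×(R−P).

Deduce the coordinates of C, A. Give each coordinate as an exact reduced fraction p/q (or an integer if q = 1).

A = (19, 11)
C = (34, 12)

1. C_x = 34  [C is the reflection of D across B]
2. C_y = 12  [C is the reflection of D across B]
   → C = (34, 12)
3. A_x = 19  [ED ∥ AB ∩ DB ∥ EA]
4. A_y = 11  [ED ∥ AB ∩ DB ∥ EA]
   → A = (19, 11)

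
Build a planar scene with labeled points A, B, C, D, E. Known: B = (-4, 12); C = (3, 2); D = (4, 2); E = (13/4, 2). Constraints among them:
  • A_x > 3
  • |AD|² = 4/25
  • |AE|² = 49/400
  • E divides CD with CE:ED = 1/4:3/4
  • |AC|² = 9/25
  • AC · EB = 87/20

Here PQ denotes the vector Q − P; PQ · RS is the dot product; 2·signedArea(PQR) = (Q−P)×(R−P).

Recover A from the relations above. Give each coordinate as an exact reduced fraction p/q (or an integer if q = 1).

1. A_x = 18/5  [line 29/4·x + -10·y + -61/10 = 0 ∩ |AC|² = 9/25]
2. A_y = 2  [line 29/4·x + -10·y + -61/10 = 0 ∩ |AC|² = 9/25]
   → A = (18/5, 2)

A = (18/5, 2)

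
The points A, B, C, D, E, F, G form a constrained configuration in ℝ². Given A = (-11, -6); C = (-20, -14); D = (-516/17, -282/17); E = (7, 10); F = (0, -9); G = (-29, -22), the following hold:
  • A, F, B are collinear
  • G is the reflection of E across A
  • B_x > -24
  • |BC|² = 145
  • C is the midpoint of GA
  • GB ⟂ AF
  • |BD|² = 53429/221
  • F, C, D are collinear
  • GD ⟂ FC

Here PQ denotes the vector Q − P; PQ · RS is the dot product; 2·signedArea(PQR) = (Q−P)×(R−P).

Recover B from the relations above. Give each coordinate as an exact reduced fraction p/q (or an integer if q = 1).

1. B_x = -308/13  [A, F, B are collinear ∩ GB ⟂ AF]
2. B_y = -33/13  [A, F, B are collinear ∩ GB ⟂ AF]
   → B = (-308/13, -33/13)

B = (-308/13, -33/13)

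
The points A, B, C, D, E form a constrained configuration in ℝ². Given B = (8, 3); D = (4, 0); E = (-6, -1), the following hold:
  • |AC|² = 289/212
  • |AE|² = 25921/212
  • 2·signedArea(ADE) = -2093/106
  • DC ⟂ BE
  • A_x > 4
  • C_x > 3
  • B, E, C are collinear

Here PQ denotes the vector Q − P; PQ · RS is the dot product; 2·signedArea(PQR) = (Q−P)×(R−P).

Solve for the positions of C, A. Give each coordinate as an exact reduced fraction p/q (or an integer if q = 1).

A = (491/106, 108/53)
C = (186/53, 91/53)

1. C_x = 186/53  [B, E, C are collinear ∩ DC ⟂ BE]
2. C_y = 91/53  [B, E, C are collinear ∩ DC ⟂ BE]
   → C = (186/53, 91/53)
3. A_x = 491/106  [line 1·x + -10·y + 1669/106 = 0 ∩ |AC|² = 289/212]
4. A_y = 108/53  [line 1·x + -10·y + 1669/106 = 0 ∩ |AC|² = 289/212]
   → A = (491/106, 108/53)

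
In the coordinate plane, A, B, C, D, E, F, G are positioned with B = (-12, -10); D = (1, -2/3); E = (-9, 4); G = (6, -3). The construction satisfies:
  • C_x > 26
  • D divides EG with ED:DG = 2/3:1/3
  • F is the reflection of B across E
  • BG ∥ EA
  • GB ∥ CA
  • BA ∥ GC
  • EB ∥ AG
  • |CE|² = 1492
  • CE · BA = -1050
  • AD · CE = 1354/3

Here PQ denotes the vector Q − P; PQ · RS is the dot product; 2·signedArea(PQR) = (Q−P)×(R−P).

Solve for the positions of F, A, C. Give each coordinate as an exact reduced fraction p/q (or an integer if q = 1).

1. F_x = -6  [F is the reflection of B across E]
2. F_y = 18  [F is the reflection of B across E]
   → F = (-6, 18)
3. A_x = 9  [EB ∥ AG ∩ BG ∥ EA]
4. A_y = 11  [EB ∥ AG ∩ BG ∥ EA]
   → A = (9, 11)
5. C_x = 27  [GB ∥ CA ∩ BA ∥ GC]
6. C_y = 18  [GB ∥ CA ∩ BA ∥ GC]
   → C = (27, 18)

A = (9, 11)
C = (27, 18)
F = (-6, 18)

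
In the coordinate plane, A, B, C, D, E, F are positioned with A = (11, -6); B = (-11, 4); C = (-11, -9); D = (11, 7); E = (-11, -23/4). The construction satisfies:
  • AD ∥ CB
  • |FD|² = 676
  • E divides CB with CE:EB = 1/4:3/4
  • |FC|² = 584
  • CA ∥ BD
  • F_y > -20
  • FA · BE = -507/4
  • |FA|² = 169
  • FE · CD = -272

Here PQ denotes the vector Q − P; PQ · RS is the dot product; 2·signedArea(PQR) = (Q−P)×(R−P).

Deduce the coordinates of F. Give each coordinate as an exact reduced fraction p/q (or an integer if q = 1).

F = (11, -19)

1. F_x = 11  [FA · BE = -507/4 ∩ FE · CD = -272]
2. F_y = -19  [FA · BE = -507/4 ∩ FE · CD = -272]
   → F = (11, -19)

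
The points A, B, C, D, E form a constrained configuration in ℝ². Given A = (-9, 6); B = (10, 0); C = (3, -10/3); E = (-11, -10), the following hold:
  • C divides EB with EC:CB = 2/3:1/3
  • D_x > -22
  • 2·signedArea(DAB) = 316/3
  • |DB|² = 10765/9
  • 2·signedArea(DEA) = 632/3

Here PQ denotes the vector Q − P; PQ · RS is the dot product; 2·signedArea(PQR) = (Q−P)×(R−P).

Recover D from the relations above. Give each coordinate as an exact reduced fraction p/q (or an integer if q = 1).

D = (-21, 46/3)

1. D_x = -21  [2·signedArea(DAB) = 316/3 ∩ 2·signedArea(DEA) = 632/3]
2. D_y = 46/3  [2·signedArea(DAB) = 316/3 ∩ 2·signedArea(DEA) = 632/3]
   → D = (-21, 46/3)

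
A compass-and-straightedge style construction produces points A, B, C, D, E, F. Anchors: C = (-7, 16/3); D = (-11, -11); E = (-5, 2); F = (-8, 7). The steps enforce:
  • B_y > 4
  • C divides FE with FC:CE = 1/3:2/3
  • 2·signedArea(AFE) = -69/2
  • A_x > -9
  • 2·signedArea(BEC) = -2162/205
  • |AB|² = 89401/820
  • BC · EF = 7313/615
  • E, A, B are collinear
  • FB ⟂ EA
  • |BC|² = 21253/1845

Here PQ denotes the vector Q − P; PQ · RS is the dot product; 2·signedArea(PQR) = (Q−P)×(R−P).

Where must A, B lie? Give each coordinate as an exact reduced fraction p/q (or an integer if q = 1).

1. B_x = -743/205  [2·signedArea(BEC) = -2162/205 ∩ BC · EF = 7313/615]
2. B_y = 1021/205  [2·signedArea(BEC) = -2162/205 ∩ BC · EF = 7313/615]
   → B = (-743/205, 1021/205)
3. A_x = -8  [2·signedArea(AFE) = -69/2 ∩ E, A, B are collinear]
4. A_y = -9/2  [2·signedArea(AFE) = -69/2 ∩ E, A, B are collinear]
   → A = (-8, -9/2)

A = (-8, -9/2)
B = (-743/205, 1021/205)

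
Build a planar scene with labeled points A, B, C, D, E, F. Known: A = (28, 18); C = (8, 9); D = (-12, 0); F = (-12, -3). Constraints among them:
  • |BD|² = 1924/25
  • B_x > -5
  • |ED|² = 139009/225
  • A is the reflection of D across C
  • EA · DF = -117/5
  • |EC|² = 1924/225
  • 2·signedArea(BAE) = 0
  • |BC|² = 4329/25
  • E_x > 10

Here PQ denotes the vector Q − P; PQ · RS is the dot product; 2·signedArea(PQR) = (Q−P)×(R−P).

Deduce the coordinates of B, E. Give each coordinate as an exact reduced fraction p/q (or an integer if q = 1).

1. E_y = 51/5  [EA · DF = -117/5]
2. E_x = 32/3  [|EC|² = 1924/225]
   → E = (32/3, 51/5)
3. B_x = -4  [line 39/5·x + -52/3·y + 468/5 = 0 ∩ |BD|² = 1924/25]
4. B_y = 18/5  [line 39/5·x + -52/3·y + 468/5 = 0 ∩ |BD|² = 1924/25]
   → B = (-4, 18/5)

B = (-4, 18/5)
E = (32/3, 51/5)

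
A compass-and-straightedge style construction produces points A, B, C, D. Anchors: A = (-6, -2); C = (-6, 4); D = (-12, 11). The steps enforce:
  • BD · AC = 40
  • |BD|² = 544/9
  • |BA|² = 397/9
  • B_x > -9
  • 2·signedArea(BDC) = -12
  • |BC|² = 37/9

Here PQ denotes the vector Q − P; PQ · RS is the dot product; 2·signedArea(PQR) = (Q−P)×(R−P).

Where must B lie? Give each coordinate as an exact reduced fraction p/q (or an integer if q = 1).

B = (-8, 13/3)

1. B_x = -8  [BD · AC = 40 ∩ 2·signedArea(BDC) = -12]
2. B_y = 13/3  [BD · AC = 40 ∩ 2·signedArea(BDC) = -12]
   → B = (-8, 13/3)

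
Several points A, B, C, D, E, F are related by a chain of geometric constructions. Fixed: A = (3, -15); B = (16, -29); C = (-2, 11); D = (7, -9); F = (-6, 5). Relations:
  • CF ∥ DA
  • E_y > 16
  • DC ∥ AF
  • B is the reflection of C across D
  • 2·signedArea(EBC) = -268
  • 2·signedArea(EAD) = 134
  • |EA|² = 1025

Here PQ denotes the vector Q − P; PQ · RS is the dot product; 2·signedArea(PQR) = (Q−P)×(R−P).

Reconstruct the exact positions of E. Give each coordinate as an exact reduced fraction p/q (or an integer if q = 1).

E = (2, 17)

1. E_x = 2  [2·signedArea(EAD) = 134 ∩ 2·signedArea(EBC) = -268]
2. E_y = 17  [2·signedArea(EAD) = 134 ∩ 2·signedArea(EBC) = -268]
   → E = (2, 17)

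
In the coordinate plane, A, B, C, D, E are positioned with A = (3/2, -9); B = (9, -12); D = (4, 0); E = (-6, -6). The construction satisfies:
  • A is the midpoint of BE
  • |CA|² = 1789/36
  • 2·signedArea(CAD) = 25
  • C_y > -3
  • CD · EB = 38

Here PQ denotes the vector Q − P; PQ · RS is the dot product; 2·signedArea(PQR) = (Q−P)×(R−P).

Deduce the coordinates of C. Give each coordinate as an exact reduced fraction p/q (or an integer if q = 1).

1. C_x = 2/3  [2·signedArea(CAD) = 25 ∩ CD · EB = 38]
2. C_y = -2  [2·signedArea(CAD) = 25 ∩ CD · EB = 38]
   → C = (2/3, -2)

C = (2/3, -2)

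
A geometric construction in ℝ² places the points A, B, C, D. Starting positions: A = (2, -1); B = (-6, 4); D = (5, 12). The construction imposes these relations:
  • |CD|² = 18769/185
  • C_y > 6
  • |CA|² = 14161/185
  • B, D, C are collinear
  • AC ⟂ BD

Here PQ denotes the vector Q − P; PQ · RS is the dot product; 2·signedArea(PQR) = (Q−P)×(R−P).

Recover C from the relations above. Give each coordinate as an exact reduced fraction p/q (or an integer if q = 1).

C = (-582/185, 1124/185)

1. C_x = -582/185  [B, D, C are collinear ∩ AC ⟂ BD]
2. C_y = 1124/185  [B, D, C are collinear ∩ AC ⟂ BD]
   → C = (-582/185, 1124/185)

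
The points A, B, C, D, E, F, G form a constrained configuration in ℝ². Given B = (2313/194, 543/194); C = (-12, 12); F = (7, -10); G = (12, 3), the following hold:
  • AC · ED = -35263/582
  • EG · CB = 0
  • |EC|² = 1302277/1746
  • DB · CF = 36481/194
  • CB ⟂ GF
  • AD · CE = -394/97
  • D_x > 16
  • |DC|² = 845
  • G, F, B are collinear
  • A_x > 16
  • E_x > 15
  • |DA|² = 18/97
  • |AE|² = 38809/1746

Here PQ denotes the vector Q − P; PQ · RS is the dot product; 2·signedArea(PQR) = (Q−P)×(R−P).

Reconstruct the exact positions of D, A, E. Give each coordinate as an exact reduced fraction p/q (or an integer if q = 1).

A = (17, 16)
D = (1634/97, 1513/97)
E = (8909/582, 6751/582)

1. D_x = 1634/97  [line -19·x + 22·y + -2240/97 = 0 ∩ |DC|² = 845]
2. D_y = 1513/97  [line -19·x + 22·y + -2240/97 = 0 ∩ |DC|² = 845]
   → D = (1634/97, 1513/97)
3. E_x = 8909/582  [line -4641/194·x + 1785/194·y + 50337/194 = 0 ∩ |EC|² = 1302277/1746]
4. E_y = 6751/582  [line -4641/194·x + 1785/194·y + 50337/194 = 0 ∩ |EC|² = 1302277/1746]
   → E = (8909/582, 6751/582)
5. A_x = 17  [AD · CE = -394/97 ∩ AC · ED = -35263/582]
6. A_y = 16  [AD · CE = -394/97 ∩ AC · ED = -35263/582]
   → A = (17, 16)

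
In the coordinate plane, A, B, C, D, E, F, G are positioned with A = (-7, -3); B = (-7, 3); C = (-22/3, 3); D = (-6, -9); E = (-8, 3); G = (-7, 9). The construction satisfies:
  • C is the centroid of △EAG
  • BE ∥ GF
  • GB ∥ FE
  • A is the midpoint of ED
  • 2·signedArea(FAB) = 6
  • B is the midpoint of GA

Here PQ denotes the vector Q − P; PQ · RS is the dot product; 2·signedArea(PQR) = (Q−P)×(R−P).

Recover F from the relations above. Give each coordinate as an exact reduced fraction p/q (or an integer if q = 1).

F = (-8, 9)

1. F_x = -8  [GB ∥ FE ∩ BE ∥ GF]
2. F_y = 9  [GB ∥ FE ∩ BE ∥ GF]
   → F = (-8, 9)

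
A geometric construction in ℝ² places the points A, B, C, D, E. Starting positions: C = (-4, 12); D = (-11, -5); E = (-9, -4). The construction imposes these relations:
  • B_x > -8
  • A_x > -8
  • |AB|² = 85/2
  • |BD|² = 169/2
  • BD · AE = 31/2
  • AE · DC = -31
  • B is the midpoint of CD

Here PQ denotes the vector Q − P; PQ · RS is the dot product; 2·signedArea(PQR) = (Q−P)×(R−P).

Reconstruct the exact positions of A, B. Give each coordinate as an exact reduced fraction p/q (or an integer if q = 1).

1. B_x = -15/2  [B is the midpoint of CD]
2. B_y = 7/2  [B is the midpoint of CD]
   → B = (-15/2, 7/2)
3. A_x = -7  [line -7·x + -17·y + -100 = 0 ∩ |AB|² = 85/2]
4. A_y = -3  [line -7·x + -17·y + -100 = 0 ∩ |AB|² = 85/2]
   → A = (-7, -3)

A = (-7, -3)
B = (-15/2, 7/2)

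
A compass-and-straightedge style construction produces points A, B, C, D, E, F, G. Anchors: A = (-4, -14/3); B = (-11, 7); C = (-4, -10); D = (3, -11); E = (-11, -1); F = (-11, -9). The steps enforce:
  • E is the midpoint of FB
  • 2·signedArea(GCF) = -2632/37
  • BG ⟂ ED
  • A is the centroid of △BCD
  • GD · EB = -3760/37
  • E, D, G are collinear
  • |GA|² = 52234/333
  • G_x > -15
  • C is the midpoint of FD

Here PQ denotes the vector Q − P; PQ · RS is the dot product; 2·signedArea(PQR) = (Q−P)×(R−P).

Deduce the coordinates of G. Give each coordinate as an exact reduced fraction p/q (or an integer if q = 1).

1. G_x = -547/37  [E, D, G are collinear ∩ BG ⟂ ED]
2. G_y = 63/37  [E, D, G are collinear ∩ BG ⟂ ED]
   → G = (-547/37, 63/37)

G = (-547/37, 63/37)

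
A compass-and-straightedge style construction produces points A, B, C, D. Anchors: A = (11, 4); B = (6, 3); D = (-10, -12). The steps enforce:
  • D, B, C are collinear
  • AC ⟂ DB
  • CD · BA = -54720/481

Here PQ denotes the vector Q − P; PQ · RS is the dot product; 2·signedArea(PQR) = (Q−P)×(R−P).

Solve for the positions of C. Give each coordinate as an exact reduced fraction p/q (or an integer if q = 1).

1. C_x = 4406/481  [D, B, C are collinear ∩ AC ⟂ DB]
2. C_y = 2868/481  [D, B, C are collinear ∩ AC ⟂ DB]
   → C = (4406/481, 2868/481)

C = (4406/481, 2868/481)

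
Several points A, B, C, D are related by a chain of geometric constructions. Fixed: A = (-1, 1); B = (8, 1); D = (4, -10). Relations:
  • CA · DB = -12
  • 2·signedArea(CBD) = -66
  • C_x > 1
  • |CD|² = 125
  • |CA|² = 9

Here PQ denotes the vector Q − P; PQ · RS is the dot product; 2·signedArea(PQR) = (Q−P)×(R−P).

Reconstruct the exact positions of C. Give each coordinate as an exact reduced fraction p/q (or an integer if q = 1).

1. C_x = 2  [2·signedArea(CBD) = -66 ∩ CA · DB = -12]
2. C_y = 1  [2·signedArea(CBD) = -66 ∩ CA · DB = -12]
   → C = (2, 1)

C = (2, 1)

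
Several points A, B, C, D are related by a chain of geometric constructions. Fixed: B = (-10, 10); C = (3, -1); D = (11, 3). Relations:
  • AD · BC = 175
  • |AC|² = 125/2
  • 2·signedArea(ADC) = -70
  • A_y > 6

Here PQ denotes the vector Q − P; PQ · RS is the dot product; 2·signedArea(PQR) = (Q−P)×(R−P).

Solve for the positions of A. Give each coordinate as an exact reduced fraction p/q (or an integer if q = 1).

A = (1/2, 13/2)

1. A_x = 1/2  [2·signedArea(ADC) = -70 ∩ AD · BC = 175]
2. A_y = 13/2  [2·signedArea(ADC) = -70 ∩ AD · BC = 175]
   → A = (1/2, 13/2)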